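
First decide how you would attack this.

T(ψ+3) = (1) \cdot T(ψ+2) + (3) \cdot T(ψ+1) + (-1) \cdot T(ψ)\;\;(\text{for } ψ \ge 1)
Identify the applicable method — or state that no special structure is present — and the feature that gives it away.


Verdict: the characteristic-root method — try a geometric ansatz r^ψ: constant coefficients turn the recurrence into one polynomial equation in r.


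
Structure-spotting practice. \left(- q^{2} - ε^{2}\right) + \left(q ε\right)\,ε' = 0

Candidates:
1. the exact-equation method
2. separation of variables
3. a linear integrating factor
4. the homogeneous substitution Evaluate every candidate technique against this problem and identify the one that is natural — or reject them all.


Technique: the homogeneous substitution — the slope is degree-zero homogeneous: the ratio substitution v = ε/q collapses it. A Bernoulli rewrite works here as the equation stands — the homogeneous substitution is the more immediate reading.
- the exact-equation method — the mixed-partials test fails on this split — it is not an exact differential as presented.
- separation of variables: no algebra isolates the independent variable on one side and the unknown on the other.
- a linear integrating factor — a nonlinear term in the unknown puts this outside the integrating-factor template.
- the homogeneous substitution — a fit — the right tool for this form.


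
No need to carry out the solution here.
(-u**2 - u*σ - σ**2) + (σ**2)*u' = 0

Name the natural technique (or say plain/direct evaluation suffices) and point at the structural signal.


Diagnosis: the homogeneous substitution — the slope's numerator and denominator share total degree; set v = u/σ and the equation drops to separable form.


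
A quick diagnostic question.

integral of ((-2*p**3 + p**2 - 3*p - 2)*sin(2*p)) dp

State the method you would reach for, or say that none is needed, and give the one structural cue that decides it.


Best approach: integration by parts — a polynomial -2*p**3 + p**2 - 3*p - 2 against the kernel sin(2*p) is the signature bounded-ladder case for integration by parts.


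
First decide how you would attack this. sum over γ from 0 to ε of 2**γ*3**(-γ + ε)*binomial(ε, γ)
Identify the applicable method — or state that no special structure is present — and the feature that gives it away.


Method: the binomial theorem — the binomial coefficients weight matched powers of 2 and 3, which is exactly the expansion of a binomial power.


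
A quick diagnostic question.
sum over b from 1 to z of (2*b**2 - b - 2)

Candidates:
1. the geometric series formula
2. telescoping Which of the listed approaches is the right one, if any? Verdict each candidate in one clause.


Technique: no special technique — this is bookkeeping, not technique: standard formulas for sums of constant-multiple powers of b apply termwise.
- the geometric series formula: the term-to-term ratio drifts with the index — the one thing the geometric formula cannot absorb.
- telescoping — the terms as presented offer no neighboring cancellation — a telescoping rewrite may exist, but the displayed structure does not hand one over.


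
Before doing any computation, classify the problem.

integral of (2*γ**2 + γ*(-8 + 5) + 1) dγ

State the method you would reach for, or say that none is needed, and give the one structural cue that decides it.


Method: no special technique — the integrand is a sum of constant multiples of powers of γ — integrate term by term.


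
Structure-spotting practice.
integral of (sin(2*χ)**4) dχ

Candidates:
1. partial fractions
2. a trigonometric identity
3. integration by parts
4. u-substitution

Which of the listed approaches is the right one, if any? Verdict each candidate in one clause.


Diagnosis: a trigonometric identity — an even power like sin(2*χ)**4 flattens under the half-angle identity into first-degree cosines you can integrate directly.
- partial fractions: there is no rational-function structure to decompose.
- a trigonometric identity — applicable, and directly so.
- integration by parts — not the natural route: no polynomial-kernel product appears — a recursive parts reduction of the trigonometric product exists, but the identity rewrite is direct.
- u-substitution: no subexpression of the integrand pairs with its own derivative as a factor — individual terms may offer their own substitutions, but any change of variable covering the whole integral would have to be constructed from outside the expression.


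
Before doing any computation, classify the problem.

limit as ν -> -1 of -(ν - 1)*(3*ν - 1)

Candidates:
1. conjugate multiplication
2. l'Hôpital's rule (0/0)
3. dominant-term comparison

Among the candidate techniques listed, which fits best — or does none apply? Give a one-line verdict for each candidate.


Verdict: no special technique — nothing blocks direct substitution at -1: plug in and finish.
- conjugate multiplication — no difference of divergent radicals appears, so rationalizing has nothing to cancel.
- l'Hôpital's rule (0/0) — substituting the point gives a finite value outright — there is no indeterminate clash to repair.
- dominant-term comparison: no ranking of term growth rates resolves the limit here.


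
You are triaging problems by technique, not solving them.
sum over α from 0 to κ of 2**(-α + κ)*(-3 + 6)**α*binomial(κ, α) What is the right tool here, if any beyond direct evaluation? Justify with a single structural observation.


Verdict: the binomial theorem — the summand is term α of a binomial expansion in (-3 + 6) and 2; the whole sum is a single power.


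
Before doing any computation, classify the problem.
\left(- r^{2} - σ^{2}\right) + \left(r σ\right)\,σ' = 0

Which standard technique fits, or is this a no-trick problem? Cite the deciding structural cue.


Technique: the homogeneous substitution — solved for the derivative, the right side is unchanged under scaling r and σ together — it depends only on the ratio σ/r, so substitute a single ratio variable. A Bernoulli rewrite works here as the equation stands — the homogeneous substitution is the more immediate reading.


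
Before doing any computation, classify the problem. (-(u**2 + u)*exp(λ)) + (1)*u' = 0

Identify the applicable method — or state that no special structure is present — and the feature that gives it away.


Method: separation of variables — all dependence on the two variables factors apart, the defining separable shape. A Bernoulli substitution applies to this equation as given; separation takes the same equation in its displayed form.


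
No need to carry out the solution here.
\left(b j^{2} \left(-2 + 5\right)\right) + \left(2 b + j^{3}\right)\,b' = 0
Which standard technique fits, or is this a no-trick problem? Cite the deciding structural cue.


Best approach: the exact-equation method — check exactness first: here it holds (b j^{2} \left(-2 + 5\right), 2 b + j^{3} have matching cross partials), so no integrating factor is needed.


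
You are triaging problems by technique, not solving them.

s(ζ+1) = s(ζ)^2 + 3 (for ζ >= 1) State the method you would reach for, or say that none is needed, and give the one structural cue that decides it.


Method: no special technique — the recurrence is nonlinear in the sequence values; study it directly, no linear machinery applies.


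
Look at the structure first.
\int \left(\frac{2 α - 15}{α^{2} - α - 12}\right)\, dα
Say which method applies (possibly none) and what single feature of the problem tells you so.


Method: partial fractions — the integrand is a proper rational function and its denominator α^{2} - α - 12 factors into distinct pieces, so it splits into simple fractions.


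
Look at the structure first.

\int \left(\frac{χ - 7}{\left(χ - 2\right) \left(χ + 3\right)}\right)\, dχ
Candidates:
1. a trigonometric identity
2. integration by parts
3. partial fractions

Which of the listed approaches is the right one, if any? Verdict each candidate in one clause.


Diagnosis: partial fractions — the bottom factors while the top stays lower-degree — split into simple fractions and integrate piece by piece.
- a trigonometric identity — with no trigonometric functions present, identity rewriting has no target.
- integration by parts: the integrand does not split as a nonconstant polynomial times an exp, sine, cosine of a linear argument, or logarithm — no polynomial-kernel parts product to differentiate one side of.
- partial fractions: yes — fits the structure here.


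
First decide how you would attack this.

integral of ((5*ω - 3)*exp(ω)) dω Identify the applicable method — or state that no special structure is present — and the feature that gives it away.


Diagnosis: integration by parts — differentiate 5*ω - 3, integrate exp(ω): each pass lowers the polynomial degree, so parts terminates.


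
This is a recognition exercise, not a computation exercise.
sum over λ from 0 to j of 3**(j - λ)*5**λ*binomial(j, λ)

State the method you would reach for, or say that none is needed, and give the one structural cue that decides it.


Technique: the binomial theorem — terms weighting binomial(j, λ) against matched powers of 5 and 3 reassemble into (5 + 3)^j by the binomial theorem.


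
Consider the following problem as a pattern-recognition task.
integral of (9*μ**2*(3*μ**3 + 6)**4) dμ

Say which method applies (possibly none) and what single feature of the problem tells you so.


Best approach: u-substitution — read it as f(3*μ**3 + 6) times a constant multiple of d(3*μ**3 + 6): one substitution, u = 3*μ**3 + 6, finishes it. Expanding everything out would also get there; the substitution is the systematic route.


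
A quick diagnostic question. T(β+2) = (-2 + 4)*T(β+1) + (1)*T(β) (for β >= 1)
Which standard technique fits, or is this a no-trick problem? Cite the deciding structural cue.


Method: the characteristic-root method — because shifting β leaves the equation's coefficients unchanged, exponential trials reduce it to algebra.


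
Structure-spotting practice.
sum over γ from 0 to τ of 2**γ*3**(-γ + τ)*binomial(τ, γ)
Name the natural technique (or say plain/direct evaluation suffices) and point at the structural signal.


Diagnosis: the binomial theorem — binomial(τ, γ) weighting matched powers of 2 and 3 is the expanded form of (2 + 3)^τ — fold it back up.


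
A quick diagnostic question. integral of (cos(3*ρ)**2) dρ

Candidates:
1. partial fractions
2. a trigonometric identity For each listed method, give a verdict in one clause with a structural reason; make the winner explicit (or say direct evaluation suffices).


Technique: a trigonometric identity — cos(3*ρ)**2 is the textbook power-reduction case — identities first, antiderivatives second.
- partial fractions: the expression is not a ratio of polynomials that decomposes further.
- a trigonometric identity: yes — fits the structure here.


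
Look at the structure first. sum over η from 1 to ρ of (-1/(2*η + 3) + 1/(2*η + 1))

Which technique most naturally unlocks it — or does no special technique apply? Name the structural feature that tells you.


Verdict: telescoping — spot the paired structure — each term adds 1/(2*η + 1) and subtracts its successor value, which the next term restores: the definition of a telescoping chain.


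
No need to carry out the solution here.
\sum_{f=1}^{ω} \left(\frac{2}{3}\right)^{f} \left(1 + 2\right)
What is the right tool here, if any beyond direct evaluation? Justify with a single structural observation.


Diagnosis: the geometric series formula — each summand is the previous one scaled by \frac{2}{3}; that constant multiplier is itself the geometric structure.


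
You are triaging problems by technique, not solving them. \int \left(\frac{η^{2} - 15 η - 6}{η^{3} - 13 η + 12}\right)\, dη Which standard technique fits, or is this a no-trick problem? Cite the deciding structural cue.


Diagnosis: partial fractions — the bottom factors while the top stays lower-degree — split into simple fractions and integrate piece by piece.


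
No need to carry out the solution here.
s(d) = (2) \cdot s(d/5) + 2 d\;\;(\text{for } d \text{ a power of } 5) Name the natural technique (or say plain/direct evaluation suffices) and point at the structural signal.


Method: the master substitution — the argument shrinks by the factor 5, so measure the index on a logarithmic scale and the recursion becomes a shift.


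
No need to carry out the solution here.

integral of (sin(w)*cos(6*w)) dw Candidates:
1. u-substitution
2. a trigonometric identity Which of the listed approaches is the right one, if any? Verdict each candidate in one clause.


Best approach: a trigonometric identity — mixed-frequency products such as sin(w)*cos(6*w) are designed for the product-to-sum formula.
- u-substitution: no subexpression of the integrand pairs with its own derivative as a factor — individual terms may offer their own substitutions, but any change of variable covering the whole integral would have to be constructed from outside the expression.
- a trigonometric identity — applies; the problem has the shape this method handles.


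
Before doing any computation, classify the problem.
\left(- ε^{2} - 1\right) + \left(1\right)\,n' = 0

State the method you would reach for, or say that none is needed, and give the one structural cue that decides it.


Verdict: no special technique — solved for the derivative, n never appears on the right — this is a direct integration in ε, not a differential-equations problem at heart.


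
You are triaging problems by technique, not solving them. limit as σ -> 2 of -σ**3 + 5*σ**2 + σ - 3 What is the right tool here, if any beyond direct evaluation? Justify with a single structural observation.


Technique: no special technique — the expression is continuous at 2 — substitute and evaluate; no indeterminate form appears.


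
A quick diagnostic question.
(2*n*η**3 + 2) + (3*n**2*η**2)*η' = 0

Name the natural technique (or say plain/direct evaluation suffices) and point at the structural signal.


Method: the exact-equation method — 2*n*η**3 + 2 and 3*n**2*η**2 pass the exactness check on the nose, so no integrating factor in n or η is needed at all.


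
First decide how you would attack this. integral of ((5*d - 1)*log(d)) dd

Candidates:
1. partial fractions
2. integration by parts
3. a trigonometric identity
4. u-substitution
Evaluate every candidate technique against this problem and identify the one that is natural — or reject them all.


Technique: integration by parts — with u = log(d) the logarithm disappears after one differentiation, leaving a power-rule integral.
- partial fractions — the expression is not a ratio of polynomials that decomposes further.
- integration by parts: yes — fits the structure here.
- a trigonometric identity — no sine or cosine appears, so there is nothing for a trigonometric identity to act on.
- u-substitution: no subexpression of the integrand pairs with its own derivative as a factor — individual terms may offer their own substitutions, but any change of variable covering the whole integral would have to be constructed from outside the expression.


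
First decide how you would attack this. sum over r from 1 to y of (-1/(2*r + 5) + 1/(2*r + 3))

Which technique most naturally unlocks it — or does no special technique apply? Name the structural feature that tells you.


Best approach: telescoping — difference-of-shifts structure (each term adds 1/(2*r + 3), then subtracts its one-index-advanced value, which the following term adds back) leaves only the first and last pieces standing.


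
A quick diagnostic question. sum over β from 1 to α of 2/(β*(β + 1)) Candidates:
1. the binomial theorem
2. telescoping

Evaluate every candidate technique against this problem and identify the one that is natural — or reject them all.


Method: telescoping — the denominator's roots in 2/(β*(β + 1)) sit an integer apart: decomposition produces a self-cancelling chain.
- the binomial theorem: the terms do not reassemble into a binomial power.
- telescoping: a fit — the right tool for this form.


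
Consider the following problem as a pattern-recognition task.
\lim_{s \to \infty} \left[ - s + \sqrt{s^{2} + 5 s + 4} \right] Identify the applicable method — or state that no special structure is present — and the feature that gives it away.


Best approach: conjugate multiplication — turning the difference into a conjugate-rationalized ratio makes the limit readable.


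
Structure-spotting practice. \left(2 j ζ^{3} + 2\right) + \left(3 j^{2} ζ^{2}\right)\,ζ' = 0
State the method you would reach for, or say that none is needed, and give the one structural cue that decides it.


Method: the exact-equation method — check exactness first: here it holds (2 j ζ^{3} + 2, 3 j^{2} ζ^{2} have matching cross partials), so no integrating factor is needed.


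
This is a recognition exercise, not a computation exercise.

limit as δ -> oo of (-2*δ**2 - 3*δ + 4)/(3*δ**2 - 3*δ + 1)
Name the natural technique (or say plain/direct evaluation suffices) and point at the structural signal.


Best approach: dominant-term comparison — growth-rate triage: the leading powers of δ decide the limit, everything else is noise. As a single quotient, the ∞/∞ shape would yield to repeated differentiation as well — the growth comparison gets there in one look.


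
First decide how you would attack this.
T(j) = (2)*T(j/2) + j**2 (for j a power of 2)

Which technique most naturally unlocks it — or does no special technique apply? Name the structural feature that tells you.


Best approach: the master substitution — recursion at j/2 is multiplicative in the index; logarithmic reindexing via j = 2^m linearizes it.


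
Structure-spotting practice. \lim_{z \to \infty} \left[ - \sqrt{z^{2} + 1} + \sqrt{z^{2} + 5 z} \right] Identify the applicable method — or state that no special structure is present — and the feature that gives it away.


Verdict: conjugate multiplication — neither \sqrt{z^{2} + 5 z} nor \sqrt{z^{2} + 1} converges alone, so rewrite their difference as a conjugate-rationalized quotient first.


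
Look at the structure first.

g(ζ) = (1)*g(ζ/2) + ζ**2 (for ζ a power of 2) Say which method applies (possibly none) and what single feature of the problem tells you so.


Verdict: the master substitution — the argument shrinks by the factor 2, so measure the index on a logarithmic scale and the recursion becomes a shift.


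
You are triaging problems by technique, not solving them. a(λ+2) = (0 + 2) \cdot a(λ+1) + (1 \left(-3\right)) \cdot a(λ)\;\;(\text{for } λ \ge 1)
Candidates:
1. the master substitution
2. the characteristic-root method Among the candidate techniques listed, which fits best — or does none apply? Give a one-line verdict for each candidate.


Diagnosis: the characteristic-root method — fixed numeric weights on consecutive terms and no forcing term added: the root method in its home territory.
- the master substitution: the recursive argument is a shift of the index, not a fixed fraction of it.
- the characteristic-root method: a fit — the right tool for this form.


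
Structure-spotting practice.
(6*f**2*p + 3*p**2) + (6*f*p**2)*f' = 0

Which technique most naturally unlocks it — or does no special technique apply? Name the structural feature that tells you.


Diagnosis: the exact-equation method — because the two cross partials coincide, the form is conservative as written — recover its potential in (p, f).


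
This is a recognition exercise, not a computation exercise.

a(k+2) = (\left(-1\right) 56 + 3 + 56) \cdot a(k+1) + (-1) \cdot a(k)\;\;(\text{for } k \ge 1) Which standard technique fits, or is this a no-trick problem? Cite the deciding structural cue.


Best approach: the characteristic-root method — because shifting k leaves the equation's coefficients unchanged, exponential trials reduce it to algebra.


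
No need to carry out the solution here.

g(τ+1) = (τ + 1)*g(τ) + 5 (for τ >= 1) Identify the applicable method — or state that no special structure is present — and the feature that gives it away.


Diagnosis: a summation factor — with the index-dependent coefficient τ + 1, dividing by the cumulative product turns the left side into a pure difference.


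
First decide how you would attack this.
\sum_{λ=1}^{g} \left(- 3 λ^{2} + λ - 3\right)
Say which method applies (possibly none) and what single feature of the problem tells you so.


Method: no special technique — this is bookkeeping, not technique: standard formulas for sums of constant-multiple powers of λ apply termwise.


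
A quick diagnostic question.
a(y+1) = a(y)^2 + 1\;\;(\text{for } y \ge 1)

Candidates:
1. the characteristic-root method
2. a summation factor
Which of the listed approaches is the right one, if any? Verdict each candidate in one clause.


Diagnosis: no special technique — the new term depends nonlinearly on the old ones, which disqualifies every superposition-based technique.
- the characteristic-root method — nonlinearity rules out exponential-mode superposition from the start.
- a summation factor: the recursion is nonlinear — outside the first-order linear family a summation factor addresses.


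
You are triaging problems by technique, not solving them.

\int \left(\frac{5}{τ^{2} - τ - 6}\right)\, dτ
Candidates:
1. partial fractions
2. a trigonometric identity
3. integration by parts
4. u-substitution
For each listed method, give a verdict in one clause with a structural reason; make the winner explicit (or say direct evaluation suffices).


Diagnosis: partial fractions — a proper rational integrand over the factorable τ^{2} - τ - 6: partial fractions reduce it to elementary pieces.
- partial fractions: a fit — the right tool for this form.
- a trigonometric identity: no sine or cosine appears, so there is nothing for a trigonometric identity to act on.
- integration by parts: the integrand does not split as a nonconstant polynomial times an exp, sine, cosine of a linear argument, or logarithm — no polynomial-kernel parts product to differentiate one side of.
- u-substitution — no subexpression of the integrand pairs with its own derivative as a factor — individual terms may offer their own substitutions, but any change of variable covering the whole integral would have to be constructed from outside the expression.


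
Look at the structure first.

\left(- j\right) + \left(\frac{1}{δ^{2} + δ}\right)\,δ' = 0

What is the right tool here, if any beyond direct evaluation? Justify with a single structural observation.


Diagnosis: separation of variables — a product of single-variable factors, j and δ^{2} + δ — the textbook separable form. A Bernoulli rewrite would carry it as the equation stands — separating the variables needs no rearrangement either.


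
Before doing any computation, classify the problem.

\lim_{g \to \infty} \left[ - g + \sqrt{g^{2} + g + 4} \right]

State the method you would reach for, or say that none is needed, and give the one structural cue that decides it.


Diagnosis: conjugate multiplication — turning the difference into a conjugate-rationalized ratio makes the limit readable.


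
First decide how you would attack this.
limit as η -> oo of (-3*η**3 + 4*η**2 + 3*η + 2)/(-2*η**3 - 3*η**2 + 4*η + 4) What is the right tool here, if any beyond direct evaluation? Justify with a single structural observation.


Verdict: dominant-term comparison — divide by the highest power of η present: lower-order terms vanish and the dominant ratio remains. As a single quotient, the ∞/∞ shape would yield to repeated differentiation as well — the growth comparison gets there in one look.


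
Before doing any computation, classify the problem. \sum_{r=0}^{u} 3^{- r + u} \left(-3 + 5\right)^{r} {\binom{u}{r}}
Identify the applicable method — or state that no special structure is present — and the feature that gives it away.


Verdict: the binomial theorem — the summand is term r of a binomial expansion in (-3 + 5) and 3; the whole sum is a single power.


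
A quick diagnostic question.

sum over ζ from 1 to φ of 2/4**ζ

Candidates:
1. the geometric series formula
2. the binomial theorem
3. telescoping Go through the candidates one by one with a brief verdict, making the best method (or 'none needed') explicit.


Best approach: the geometric series formula — consecutive terms stand in a fixed index-free ratio — the geometric sum formula closes it.
- the geometric series formula — a fit — the right tool for this form.
- the binomial theorem: there is no sum-raised-to-a-power identity hiding in these terms.
- telescoping — the summand is not presented as a shifted difference — a telescoping rewrite may exist, but the displayed structure does not offer one.


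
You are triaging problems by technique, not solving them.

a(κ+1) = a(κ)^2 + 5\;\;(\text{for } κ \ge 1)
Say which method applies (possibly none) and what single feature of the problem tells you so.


Method: no special technique — the recurrence is nonlinear in the sequence terms; no linear-recurrence method fits it as written — one iterates or studies it directly.


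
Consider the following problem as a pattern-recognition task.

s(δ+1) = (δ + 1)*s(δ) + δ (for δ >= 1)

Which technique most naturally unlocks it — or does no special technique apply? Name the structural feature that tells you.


Method: a summation factor — the coefficient δ + 1 drifts with the index, so no fixed root exists; normalizing by the cumulative product telescopes it.


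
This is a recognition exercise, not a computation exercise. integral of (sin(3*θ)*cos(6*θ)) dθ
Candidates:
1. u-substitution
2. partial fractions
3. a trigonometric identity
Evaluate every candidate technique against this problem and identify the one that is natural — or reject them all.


Verdict: a trigonometric identity — two different frequencies multiply in sin(3*θ)*cos(6*θ); the product-to-sum formula separates them.
- u-substitution — no subexpression of the integrand serves as a whole-integral substitution inner — individual terms may offer their own, but none carries its derivative as a factor of the full integrand; a working change of variable would have to be constructed from outside the expression.
- partial fractions: there is no rational-function structure to decompose.
- a trigonometric identity — yes — fits the structure here.


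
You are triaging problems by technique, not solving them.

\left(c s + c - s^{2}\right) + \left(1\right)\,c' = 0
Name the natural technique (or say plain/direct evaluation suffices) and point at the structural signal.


Diagnosis: a linear integrating factor — linear in the unknown with genuine forcing: multiply through by the exponential of the integrated coefficient and the left side closes into one derivative.


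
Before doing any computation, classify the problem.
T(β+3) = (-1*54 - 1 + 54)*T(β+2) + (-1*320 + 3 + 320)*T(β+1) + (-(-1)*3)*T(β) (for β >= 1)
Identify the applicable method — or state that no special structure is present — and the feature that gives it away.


Diagnosis: the characteristic-root method — the recurrence treats every index alike (constant coefficients, no forcing) — precisely the regime where r^β trials close it.


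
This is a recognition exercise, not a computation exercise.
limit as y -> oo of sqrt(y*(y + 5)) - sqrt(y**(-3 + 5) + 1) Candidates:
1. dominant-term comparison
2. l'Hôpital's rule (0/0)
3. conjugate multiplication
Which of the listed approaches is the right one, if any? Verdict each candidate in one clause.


Method: conjugate multiplication — this difference gives up after one conjugate multiplication — the radical structure cancels against its conjugate.
- dominant-term comparison — no dominant-degree comparison decides it.
- l'Hôpital's rule (0/0) — the expression is a difference driving to ∞ − ∞, not a 0/0 quotient — there is no ratio for the rule to differentiate.
- conjugate multiplication — applies; the problem has the shape this method handles.


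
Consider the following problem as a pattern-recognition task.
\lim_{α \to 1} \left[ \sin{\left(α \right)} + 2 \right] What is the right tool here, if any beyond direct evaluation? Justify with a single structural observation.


Technique: no special technique — no vanishing denominator and no indeterminate clash at the point — evaluation is immediate.


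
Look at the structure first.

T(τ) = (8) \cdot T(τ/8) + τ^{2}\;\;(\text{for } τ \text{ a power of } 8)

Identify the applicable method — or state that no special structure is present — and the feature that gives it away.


Technique: the master substitution — the argument contracts 8-fold per step: reindex τ exponentially and solve the linear recurrence in the new index.


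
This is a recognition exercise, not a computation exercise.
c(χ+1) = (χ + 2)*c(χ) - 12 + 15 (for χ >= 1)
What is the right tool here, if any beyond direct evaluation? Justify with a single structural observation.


Best approach: a summation factor — first-order, linear, moving coefficient χ + 2: the discrete analogue of an integrating factor handles it.


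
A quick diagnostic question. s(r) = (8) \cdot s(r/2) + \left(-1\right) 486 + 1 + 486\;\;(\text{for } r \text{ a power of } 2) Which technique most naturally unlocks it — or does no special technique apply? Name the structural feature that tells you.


Best approach: the master substitution — treat m = log base 2 of r as the new clock: one recursion step advances m by one while r scales by 2.


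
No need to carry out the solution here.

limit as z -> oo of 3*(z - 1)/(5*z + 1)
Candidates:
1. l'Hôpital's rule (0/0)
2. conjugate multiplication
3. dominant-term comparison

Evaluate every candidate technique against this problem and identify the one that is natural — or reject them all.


Method: dominant-term comparison — divide through by the highest power of z; every lower-order term dies and the dominant terms decide the limit.
- l'Hôpital's rule (0/0) — as a single quotient the expression runs to ∞/∞ at the limit point — an at-infinity form of the rule would apply, though the leading-growth comparison is the direct reading.
- conjugate multiplication: multiplying by a conjugate would not remove any indeterminacy here.
- dominant-term comparison — applies; the problem has the shape this method handles.


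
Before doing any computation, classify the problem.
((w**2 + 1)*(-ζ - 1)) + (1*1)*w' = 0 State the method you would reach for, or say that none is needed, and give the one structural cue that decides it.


Method: separation of variables — separating collects all w-dependence with the derivative and leaves all ζ-dependence opposite: variables separate.


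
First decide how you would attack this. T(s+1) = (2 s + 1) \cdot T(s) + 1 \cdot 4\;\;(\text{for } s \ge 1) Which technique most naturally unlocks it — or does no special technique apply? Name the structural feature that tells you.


Diagnosis: a summation factor — rescale the sequence by the product of the weights 2 s + 1 so far — the recurrence collapses to a plain running sum.


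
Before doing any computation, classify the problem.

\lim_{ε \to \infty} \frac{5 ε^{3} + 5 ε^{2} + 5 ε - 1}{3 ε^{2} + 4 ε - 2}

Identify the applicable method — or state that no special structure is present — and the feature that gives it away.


Technique: dominant-term comparison — as ε grows, only the highest-degree terms matter — compare leading terms and read the limit off. l'Hôpital's at-infinity variant applies to the expression viewed as a single quotient; the leading-term comparison is the direct route.


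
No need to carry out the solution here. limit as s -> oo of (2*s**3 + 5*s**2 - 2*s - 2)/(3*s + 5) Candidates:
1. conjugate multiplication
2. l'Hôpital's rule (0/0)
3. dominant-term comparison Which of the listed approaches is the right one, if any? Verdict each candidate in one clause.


Diagnosis: dominant-term comparison — as s grows, only the highest-degree terms matter — compare leading terms and read the limit off.
- conjugate multiplication: no divergent radical difference is present for a conjugate pair to cancel.
- l'Hôpital's rule (0/0) — as a single quotient the expression runs to ∞/∞ at the limit point — an at-infinity form of the rule would apply, though the leading-growth comparison is the direct reading.
- dominant-term comparison — applies; the problem has the shape this method handles.


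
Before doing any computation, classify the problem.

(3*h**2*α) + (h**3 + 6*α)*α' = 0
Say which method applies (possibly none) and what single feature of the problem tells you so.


Method: the exact-equation method — 3*h**2*α and h**3 + 6*α pass the exactness check on the nose, so no integrating factor in h or α is needed at all.


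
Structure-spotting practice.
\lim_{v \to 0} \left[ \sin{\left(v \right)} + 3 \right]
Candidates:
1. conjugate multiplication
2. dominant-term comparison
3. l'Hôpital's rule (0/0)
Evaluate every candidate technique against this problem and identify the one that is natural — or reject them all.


Method: no special technique — no zero denominators, no indeterminate clash at 0 — substitute and read off the value.
- conjugate multiplication — no difference of divergent radicals appears, so rationalizing has nothing to cancel.
- dominant-term comparison — no ranking of term growth rates resolves the limit here.
- l'Hôpital's rule (0/0): substituting the point produces a determinate value, not a 0 over 0 clash.


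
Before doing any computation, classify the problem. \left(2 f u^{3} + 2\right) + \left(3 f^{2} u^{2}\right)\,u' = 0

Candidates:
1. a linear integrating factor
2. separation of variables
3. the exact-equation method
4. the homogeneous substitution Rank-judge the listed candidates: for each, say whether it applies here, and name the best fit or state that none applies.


Method: the exact-equation method — this form is already the differential of something: the matching mixed partials of 2 f u^{3} + 2 and 3 f^{2} u^{2} prove it.
- a linear integrating factor — a nonlinear term in the unknown puts this outside the integrating-factor template.
- separation of variables — the two dependences are entangled, not a clean product of one-variable pieces.
- the exact-equation method: a fit — the right tool for this form.
- the homogeneous substitution: rescaling both variables together changes the slope, so no ratio substitution collapses it.


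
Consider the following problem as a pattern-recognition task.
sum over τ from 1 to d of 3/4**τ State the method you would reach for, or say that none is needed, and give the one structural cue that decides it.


Diagnosis: the geometric series formula — consecutive terms stand in a fixed index-free ratio — the geometric sum formula closes it.


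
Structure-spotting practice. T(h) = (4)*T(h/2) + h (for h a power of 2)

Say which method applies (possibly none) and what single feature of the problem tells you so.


Technique: the master substitution — divide-the-index recursion (h/2 inside the call) straightens out once the index is rewritten as 2^m.


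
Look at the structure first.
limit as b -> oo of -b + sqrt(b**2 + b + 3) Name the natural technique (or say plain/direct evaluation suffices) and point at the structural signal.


Verdict: conjugate multiplication — this difference gives up after one conjugate multiplication — the radical structure cancels against its conjugate.


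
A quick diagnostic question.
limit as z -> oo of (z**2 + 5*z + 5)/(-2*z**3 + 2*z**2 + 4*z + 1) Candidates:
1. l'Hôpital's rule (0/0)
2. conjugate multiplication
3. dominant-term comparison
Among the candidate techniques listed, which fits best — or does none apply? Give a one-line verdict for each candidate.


Method: dominant-term comparison — as z grows, only the highest-degree terms matter — compare leading terms and read the limit off.
- l'Hôpital's rule (0/0): viewed as a single quotient this runs to ∞/∞, not the 0/0 clash this candidate addresses; an at-infinity variant of the rule would resolve it, but comparing leading growth reads the answer without differentiating.
- conjugate multiplication: multiplying by a conjugate would not remove any indeterminacy here.
- dominant-term comparison: yes — fits the structure here.


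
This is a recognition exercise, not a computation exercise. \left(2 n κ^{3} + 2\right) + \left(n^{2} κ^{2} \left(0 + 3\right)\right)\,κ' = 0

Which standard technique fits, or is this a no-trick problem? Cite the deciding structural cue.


Technique: the exact-equation method — equality of cross partials is the green light — assemble the potential function term by term.


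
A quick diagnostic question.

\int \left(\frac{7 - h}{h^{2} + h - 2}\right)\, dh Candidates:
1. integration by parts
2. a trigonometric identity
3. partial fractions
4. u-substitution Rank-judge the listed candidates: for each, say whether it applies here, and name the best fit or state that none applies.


Best approach: partial fractions — h^{2} + h - 2 splits into linear pieces, so the quotient is a sum of simple fractions — decompose before integrating.
- integration by parts: there is no nonconstant-polynomial-times-kernel split with an exp, sine, cosine (degree-1 argument), or logarithm partner.
- a trigonometric identity: no sine or cosine appears, so there is nothing for a trigonometric identity to act on.
- partial fractions — a fit — the right tool for this form.
- u-substitution: no subexpression of the integrand serves as a whole-integral substitution inner — individual terms may offer their own, but none carries its derivative as a factor of the full integrand; a working change of variable would have to be constructed from outside the expression.


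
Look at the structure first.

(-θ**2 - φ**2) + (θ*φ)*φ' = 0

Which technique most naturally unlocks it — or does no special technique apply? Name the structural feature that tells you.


Method: the homogeneous substitution — the slope's numerator and denominator share total degree; set v = φ/θ and the equation drops to separable form. This doubles as a Bernoulli equation in the unknown as written; the homogeneous route needs no setup at all.


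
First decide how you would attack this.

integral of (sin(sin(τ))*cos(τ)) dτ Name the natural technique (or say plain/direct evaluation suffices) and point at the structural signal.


Diagnosis: u-substitution — everything non-trivial happens through the inner expression sin(τ), and its derivative accounts for the remaining factor up to a constant, so set u = sin(τ).


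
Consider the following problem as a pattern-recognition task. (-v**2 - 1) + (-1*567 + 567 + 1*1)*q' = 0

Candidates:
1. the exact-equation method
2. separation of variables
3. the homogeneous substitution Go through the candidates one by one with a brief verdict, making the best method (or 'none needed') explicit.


Best approach: no special technique — the slope is a function of v alone, so integrate both sides directly.
- the exact-equation method: with the unknown absent from both coefficients, the cross-partial test holds emptily — nothing for the exact method to work on.
- separation of variables: separation is only trivially available — with the unknown absent from the slope this is a direct integration, not a separation problem.
- the homogeneous substitution — the ratio of the variables does not determine the slope.
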